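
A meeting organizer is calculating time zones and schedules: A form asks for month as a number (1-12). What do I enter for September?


Calendar month order:
8. August
9. September <--
10. October
September is month number 9

9


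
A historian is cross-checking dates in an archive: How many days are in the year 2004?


Year: 2004
Check leap year rules:
Divisible by 4? Yes
Divisible by 100? No
2004 is a leap year
Days: 366

366


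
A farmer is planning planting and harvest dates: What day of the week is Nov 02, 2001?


Date: 2001-11-02
January 1, 2001 is a Monday
Day of year: 306
Offset from Jan 1: 305 days
305 mod 7 = 4
Result: Friday

Friday


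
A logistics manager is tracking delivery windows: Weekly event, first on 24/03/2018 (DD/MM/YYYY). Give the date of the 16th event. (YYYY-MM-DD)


First occurrence: 2018-03-24 (occurrence 1)
Each occurrence is 7 days after the previous.
Occurrence 16 is 15 weeks after the first.
15 weeks = 105 days
2018-03-24 + 105 days = 2018-07-07

2018-07-07


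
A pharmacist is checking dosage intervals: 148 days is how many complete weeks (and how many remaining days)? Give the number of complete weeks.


Total days: 148
Days per week: 7
Division: 148 / 7 = 21 remainder 1
Complete weeks: 21
Remaining days: 1

21


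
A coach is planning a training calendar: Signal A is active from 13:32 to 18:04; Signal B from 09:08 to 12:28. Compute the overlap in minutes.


Interval A: [812, 1084] minutes from midnight
Interval B: [548, 748] minutes from midnight
Overlap start = max(812, 548) = 812
Overlap end = min(1084, 748) = 748
End <= start, so the intervals do not overlap: 0 minutes

0


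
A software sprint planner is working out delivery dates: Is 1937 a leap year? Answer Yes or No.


Year: 1937
Divisible by 4? 1937 / 4 = 484.25 -> No
Not divisible by 4, so NOT a leap year

No


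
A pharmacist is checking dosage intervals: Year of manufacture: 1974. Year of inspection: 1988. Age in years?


Birth year: 1974
Current year: 1988
Age = current year - birth year
Age = 1988 - 1974 = 14

14


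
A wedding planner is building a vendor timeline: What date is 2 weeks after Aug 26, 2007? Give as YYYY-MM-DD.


Start: 2007-08-26
Weeks to add: 2
Convert to days: 2 x 7 = 14 days
Add 14 days to 2007-08-26
Result: 2007-09-09

2007-09-09


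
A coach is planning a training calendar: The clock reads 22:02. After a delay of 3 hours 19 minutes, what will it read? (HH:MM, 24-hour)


Start time: 22:02
Adding: 3 hours 19 minutes
Minutes: 2 + 19 = 21
Hours: 22 + 3 + 0 = 25
Hour wraparound: 25 mod 24 = 1
Result: 01:21

01:21


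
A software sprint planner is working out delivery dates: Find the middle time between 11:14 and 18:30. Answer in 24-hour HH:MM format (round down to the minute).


Start time: 11:14 = 674 minutes from midnight
End time: 18:30 = 1110 minutes from midnight
Sum: 674 + 1110 = 1784
Midpoint: 1784 / 2 = 892 minutes
Convert: 892 / 60 = 14 hours, 52 minutes
Result: 14:52

14:52


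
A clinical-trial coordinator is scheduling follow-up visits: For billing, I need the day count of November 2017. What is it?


Month: November
Year: 2017
November is a 30-day month
Total: 30 days

30


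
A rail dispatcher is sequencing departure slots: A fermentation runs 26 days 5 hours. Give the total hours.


Days: 26
Extra hours: 5
Hours per day: 24
Days to hours: 26 x 24 = 624
Total: 624 + 5 = 629

629


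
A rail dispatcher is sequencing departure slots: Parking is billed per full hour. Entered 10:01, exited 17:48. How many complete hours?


Start: 10:01
End: 17:48
Hour difference: 17 - 10 = 7 hours
Minute difference: 48 - 1 = 47 minutes
Total minutes: 467
Complete hours: 467 / 60 = 7 (remainder 47)

7


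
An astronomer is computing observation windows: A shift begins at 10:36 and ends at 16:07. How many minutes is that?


Start time: 10:36 = 636 minutes from midnight
End time: 16:07 = 967 minutes from midnight
Difference: 967 - 636 = 331 minutes
That is 5 hours and 31 minutes

331


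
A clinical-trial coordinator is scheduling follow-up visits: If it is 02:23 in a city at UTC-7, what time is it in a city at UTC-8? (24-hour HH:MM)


Local time: 02:23 at UTC-7 (offset -7h)
Target zone: UTC-8 (offset -8h)
Difference: -8 - (-7) = -1 hours
Calculation: 2 + (-1) = 1
Result: 01:23

01:23


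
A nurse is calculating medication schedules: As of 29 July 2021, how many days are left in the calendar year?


Start: July 29, 2021
End: December 31, 2021
Days left in July: 2
August: 31
September: 30
October: 31
November: 30
... plus remaining months
Sum of remaining months: 153
Total: 2 + 153 = 155

155


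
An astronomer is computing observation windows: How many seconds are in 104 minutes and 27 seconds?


Minutes: 104
Seconds: 27
Convert minutes to seconds: 104 x 60 = 6240
Add remaining seconds: 6240 + 27 = 6267

6267


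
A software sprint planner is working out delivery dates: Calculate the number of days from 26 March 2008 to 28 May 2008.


Start date: 2008-03-26
End date: 2008-05-28
Mar 2008: +6 days
Apr 2008: +30 days
May 2008: +27 days
Total: 63 days

63


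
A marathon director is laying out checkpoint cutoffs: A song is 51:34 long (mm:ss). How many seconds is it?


Minutes: 51
Extra seconds: 34
Seconds per minute: 60
Minutes to seconds: 51 x 60 = 3060
Total: 3060 + 34 = 3094

3094


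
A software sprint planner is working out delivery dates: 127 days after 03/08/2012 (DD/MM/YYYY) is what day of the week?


Start: 2012-08-03 (Friday)
Step 1 - find target date: add 127 days
  2012-08-03 + 127 days = 2012-12-08
Step 2 - day of week:
  127 mod 7 = 1
  Friday + 1 days -> Saturday
Result: Saturday (2012-12-08)

Saturday


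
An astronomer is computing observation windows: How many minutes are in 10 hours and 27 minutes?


Hours: 10
Minutes: 27
Convert hours to minutes: 10 x 60 = 600
Add remaining minutes: 600 + 27 = 627

627


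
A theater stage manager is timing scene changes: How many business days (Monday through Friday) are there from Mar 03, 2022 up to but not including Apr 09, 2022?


Start: 2022-03-03 (Thursday)
End (exclusive): 2022-04-09 (Saturday)
Total calendar days: 37
Full weeks: 37 // 7 = 5 -> 25 weekdays
Remaining 2 days starting on Thursday:
  Thu(w), Fri(w) -> 2 weekdays
Total business days: 25 + 2 = 27

27


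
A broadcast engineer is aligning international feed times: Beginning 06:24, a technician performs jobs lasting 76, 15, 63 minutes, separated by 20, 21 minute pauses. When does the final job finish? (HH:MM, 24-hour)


Start: 06:24 = 384 min from midnight
  after task 1 (76 min): 07:40
  after break (20 min): 08:00
  after task 2 (15 min): 08:15
  after break (21 min): 08:36
  after task 3 (63 min): 09:39
Total elapsed: 195 minutes
End time: 09:39

09:39


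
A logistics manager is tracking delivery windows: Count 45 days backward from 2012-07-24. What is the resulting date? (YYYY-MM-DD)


Start: 2012-07-24
Subtracting 45 days
Days already passed in July: 24
After going back through July: 21 more days to subtract
June 2012 has 30 days, need 21
Result: 2012-06-09

2012-06-09


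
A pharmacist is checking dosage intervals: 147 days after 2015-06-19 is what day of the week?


Start: 2015-06-19 (Friday)
Step 1 - find target date: add 147 days
  2015-06-19 + 147 days = 2015-11-13
Step 2 - day of week:
  147 mod 7 = 0
  Friday + 0 days -> Friday
Result: Friday (2015-11-13)

Friday


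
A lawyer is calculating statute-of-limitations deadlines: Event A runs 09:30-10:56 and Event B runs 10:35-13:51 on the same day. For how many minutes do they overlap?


Interval A: [570, 656] minutes from midnight
Interval B: [635, 831] minutes from midnight
Overlap start = max(570, 635) = 635
Overlap end = min(656, 831) = 656
Overlap = 656 - 635 = 21 minutes

21


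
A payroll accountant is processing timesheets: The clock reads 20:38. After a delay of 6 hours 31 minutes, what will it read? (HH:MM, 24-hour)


Start time: 20:38
Adding: 6 hours 31 minutes
Minutes: 38 + 31 = 69
Minute overflow: 69 >= 60, so carry 1 hour, minutes = 9
Hours: 20 + 6 + 1 = 27
Hour wraparound: 27 mod 24 = 3
Result: 03:09

03:09


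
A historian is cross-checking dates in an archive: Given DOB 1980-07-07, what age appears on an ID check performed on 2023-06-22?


Birth: 1980-07-07
Reference: 2023-06-22
Year difference: 2023 - 1980 = 43
Has birthday (07-07) occurred by 06-22? No
Birthday not yet reached this year -> subtract 1
Age in full years: 42

42


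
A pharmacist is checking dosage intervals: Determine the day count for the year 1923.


Year: 1923
Check leap year rules:
Divisible by 4? No
1923 is not a leap year
Days: 365

365


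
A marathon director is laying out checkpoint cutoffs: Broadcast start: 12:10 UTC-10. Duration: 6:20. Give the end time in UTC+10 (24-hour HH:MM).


Start: 12:10 in UTC-10
Step 1 - add duration:
  minutes: 10 + 20 = 30
  hours: 12 + 6 + 0 = 18
  end in UTC-10: 18:30
Step 2 - convert UTC-10 -> UTC+10:
  offset difference: 10 - (-10) = 20 hours
  18 + (20) = 38 -> mod 24 = 14
Result: 14:30 in UTC+10

14:30


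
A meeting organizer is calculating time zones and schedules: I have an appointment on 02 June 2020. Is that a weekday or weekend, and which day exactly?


Date: 2020-06-02
January 1, 2020 is a Wednesday
Day of year: 154
Offset from Jan 1: 153 days
153 mod 7 = 6
Result: Tuesday

Tuesday


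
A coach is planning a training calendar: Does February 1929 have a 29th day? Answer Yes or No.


Year: 1929
Divisible by 4? 1929 / 4 = 482.25 -> No
Not divisible by 4, so NOT a leap year

No


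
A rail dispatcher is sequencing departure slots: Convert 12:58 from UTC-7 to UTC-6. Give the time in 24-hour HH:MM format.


Local time: 12:58 at UTC-7 (offset -7h)
Target zone: UTC-6 (offset -6h)
Difference: -6 - (-7) = 1 hours
Calculation: 12 + (1) = 13
Result: 13:58

13:58


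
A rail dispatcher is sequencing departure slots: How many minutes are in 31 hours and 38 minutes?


Hours: 31
Minutes: 38
Convert hours to minutes: 31 x 60 = 1860
Add remaining minutes: 1860 + 38 = 1898

1898


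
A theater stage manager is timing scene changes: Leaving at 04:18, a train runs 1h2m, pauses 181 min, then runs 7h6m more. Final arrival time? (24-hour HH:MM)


Depart: 04:18
Leg 1: +62 min -> 05:20
Layover: +181 min -> 08:21
Leg 2: +426 min -> 15:27
Total travel: 669 minutes = 11h 9m
Arrival: 15:27

15:27


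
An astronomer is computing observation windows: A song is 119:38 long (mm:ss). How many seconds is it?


Minutes: 119
Extra seconds: 38
Seconds per minute: 60
Minutes to seconds: 119 x 60 = 7140
Total: 7140 + 38 = 7178

7178


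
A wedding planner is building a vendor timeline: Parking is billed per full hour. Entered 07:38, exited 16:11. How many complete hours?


Start: 07:38
End: 16:11
Hour difference: 16 - 7 = 9 hours
Minute difference: 11 - 38 = -27 minutes
Total minutes: 513
Complete hours: 513 / 60 = 8 (remainder 33)

8


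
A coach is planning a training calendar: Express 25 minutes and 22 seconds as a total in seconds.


Minutes: 25
Seconds: 22
Convert minutes to seconds: 25 x 60 = 1500
Add remaining seconds: 1500 + 22 = 1522

1522


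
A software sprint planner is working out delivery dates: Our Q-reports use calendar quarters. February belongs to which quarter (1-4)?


Month: February (month 2)
Q1: January-March (months 1-3)
Q2: April-June (months 4-6)
Q3: July-September (months 7-9)
Q4: October-December (months 10-12)
Month 2 falls in Q1

1


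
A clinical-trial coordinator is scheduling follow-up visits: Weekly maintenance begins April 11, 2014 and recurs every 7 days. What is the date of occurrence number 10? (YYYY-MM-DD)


First occurrence: 2014-04-11 (occurrence 1)
Each occurrence is 7 days after the previous.
Occurrence 10 is 9 weeks after the first.
9 weeks = 63 days
2014-04-11 + 63 days = 2014-06-13

2014-06-13


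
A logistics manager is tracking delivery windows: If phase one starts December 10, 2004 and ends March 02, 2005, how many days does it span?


Start date: 2004-12-10
End date: 2005-03-02
Dec 2004: +22 days
Jan 2005: +31 days
Feb 2005: +28 days
Mar 2005: +1 days
Total: 82 days

82


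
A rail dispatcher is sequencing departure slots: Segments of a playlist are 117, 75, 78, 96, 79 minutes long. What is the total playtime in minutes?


Durations: 117, 75, 78, 96, 79
Running sum: 117
+ 75 = 192
+ 78 = 270
+ 96 = 366
+ 79 = 445
Total duration: 445 minutes
That is 7 hours and 25 minutes

445


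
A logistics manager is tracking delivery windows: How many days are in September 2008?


Month: September
Year: 2008
September is a 30-day month
Total: 30 days

30


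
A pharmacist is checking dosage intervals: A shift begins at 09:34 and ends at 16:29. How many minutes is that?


Start time: 09:34 = 574 minutes from midnight
End time: 16:29 = 989 minutes from midnight
Difference: 989 - 574 = 415 minutes
That is 6 hours and 55 minutes

415


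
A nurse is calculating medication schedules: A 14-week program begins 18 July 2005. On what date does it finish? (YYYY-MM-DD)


Start: 2005-07-18
Weeks to add: 14
Convert to days: 14 x 7 = 98 days
Add 98 days to 2005-07-18
Result: 2005-10-24

2005-10-24


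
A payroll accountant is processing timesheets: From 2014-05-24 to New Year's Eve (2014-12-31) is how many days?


Start: May 24, 2014
End: December 31, 2014
Days left in May: 7
June: 30
July: 31
August: 31
September: 30
... plus remaining months
Sum of remaining months: 214
Total: 7 + 214 = 221

221


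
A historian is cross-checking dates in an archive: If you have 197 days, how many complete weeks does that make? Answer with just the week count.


Total days: 197
Days per week: 7
Division: 197 / 7 = 28 remainder 1
Complete weeks: 28
Remaining days: 1

28


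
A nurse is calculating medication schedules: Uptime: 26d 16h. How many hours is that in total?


Days: 26
Extra hours: 16
Hours per day: 24
Days to hours: 26 x 24 = 624
Total: 624 + 16 = 640

640


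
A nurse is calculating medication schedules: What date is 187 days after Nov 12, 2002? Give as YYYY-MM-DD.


Start: 2002-11-12
Adding 187 days
Days remaining in November: 18
After November: 169 days still to add
December 2002: 31 days, 138 remaining
January 2003: 31 days, 107 remaining
February 2003: 28 days, 79 remaining
March 2003: 31 days, 48 remaining
Result: 2003-05-18

2003-05-18


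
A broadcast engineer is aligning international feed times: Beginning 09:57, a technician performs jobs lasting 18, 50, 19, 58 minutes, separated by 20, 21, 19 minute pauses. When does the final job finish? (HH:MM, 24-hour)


Start: 09:57 = 597 min from midnight
  after task 1 (18 min): 10:15
  after break (20 min): 10:35
  after task 2 (50 min): 11:25
  after break (21 min): 11:46
  after task 3 (19 min): 12:05
  after break (19 min): 12:24
  after task 4 (58 min): 13:22
Total elapsed: 205 minutes
End time: 13:22

13:22


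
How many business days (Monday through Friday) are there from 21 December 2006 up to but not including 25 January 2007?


Start: 2006-12-21 (Thursday)
End (exclusive): 2007-01-25 (Thursday)
Total calendar days: 35
Full weeks: 35 // 7 = 5 -> 25 weekdays
Remaining 0 days starting on Thursday:
Total business days: 25 + 0 = 25

25


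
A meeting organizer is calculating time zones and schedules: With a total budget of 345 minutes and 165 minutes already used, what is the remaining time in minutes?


Total budget: 345 minutes
Time used: 165 minutes
Remaining: 345 - 165 = 180 minutes
Percent used: 47.8%
Percent remaining: 52.2%

180


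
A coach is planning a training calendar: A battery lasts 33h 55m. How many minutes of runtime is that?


Hours: 33
Extra minutes: 55
Minutes per hour: 60
Hours to minutes: 33 x 60 = 1980
Total: 1980 + 55 = 2035

2035


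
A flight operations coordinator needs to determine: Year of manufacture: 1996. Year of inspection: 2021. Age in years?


Birth year: 1996
Current year: 2021
Age = current year - birth year
Age = 2021 - 1996 = 25

25


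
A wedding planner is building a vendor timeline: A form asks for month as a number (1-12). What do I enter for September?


Calendar month order:
8. August
9. September <--
10. October
September is month number 9

9


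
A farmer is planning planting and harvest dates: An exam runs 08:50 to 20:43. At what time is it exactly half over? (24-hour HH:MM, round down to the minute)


Start time: 08:50 = 530 minutes from midnight
End time: 20:43 = 1243 minutes from midnight
Sum: 530 + 1243 = 1773
Midpoint: 1773 / 2 = 886 minutes
Convert: 886 / 60 = 14 hours, 46 minutes
Result: 14:46

14:46


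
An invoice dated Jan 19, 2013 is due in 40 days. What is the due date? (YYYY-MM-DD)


Start: 2013-01-19
Adding 40 days
Days remaining in January: 12
After January: 28 days still to add
February 2013 has 28 days, need 28
Result: 2013-02-28

2013-02-28


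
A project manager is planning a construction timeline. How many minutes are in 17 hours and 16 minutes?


Hours: 17
Extra minutes: 16
Minutes per hour: 60
Hours to minutes: 17 x 60 = 1020
Total: 1020 + 16 = 1036

1036


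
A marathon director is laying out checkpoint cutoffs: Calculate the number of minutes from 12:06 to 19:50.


Start time: 12:06 = 726 minutes from midnight
End time: 19:50 = 1190 minutes from midnight
Difference: 1190 - 726 = 464 minutes
That is 7 hours and 44 minutes

464


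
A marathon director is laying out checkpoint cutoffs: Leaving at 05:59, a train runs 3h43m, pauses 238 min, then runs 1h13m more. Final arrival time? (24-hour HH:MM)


Depart: 05:59
Leg 1: +223 min -> 09:42
Layover: +238 min -> 13:40
Leg 2: +73 min -> 14:53
Total travel: 534 minutes = 8h 54m
Arrival: 14:53

14:53


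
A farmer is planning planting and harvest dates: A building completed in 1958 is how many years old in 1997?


Birth year: 1958
Current year: 1997
Age = current year - birth year
Age = 1997 - 1958 = 39

39


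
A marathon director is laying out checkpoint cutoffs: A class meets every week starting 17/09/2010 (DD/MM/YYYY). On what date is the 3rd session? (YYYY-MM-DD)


First occurrence: 2010-09-17 (occurrence 1)
Each occurrence is 7 days after the previous.
Occurrence 3 is 2 weeks after the first.
2 weeks = 14 days
2010-09-17 + 14 days = 2010-10-01

2010-10-01


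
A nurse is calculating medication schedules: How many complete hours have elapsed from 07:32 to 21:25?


Start: 07:32
End: 21:25
Hour difference: 21 - 7 = 14 hours
Minute difference: 25 - 32 = -7 minutes
Total minutes: 833
Complete hours: 833 / 60 = 13 (remainder 53)

13


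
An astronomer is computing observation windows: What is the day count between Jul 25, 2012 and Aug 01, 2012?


Start date: 2012-07-25
End date: 2012-08-01
Jul 2012: +7 days
Total: 7 days

7


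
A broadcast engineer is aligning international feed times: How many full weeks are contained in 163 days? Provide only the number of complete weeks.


Total days: 163
Days per week: 7
Division: 163 / 7 = 23 remainder 2
Complete weeks: 23
Remaining days: 2

23


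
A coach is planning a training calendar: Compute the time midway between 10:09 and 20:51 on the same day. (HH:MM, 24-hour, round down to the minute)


Start time: 10:09 = 609 minutes from midnight
End time: 20:51 = 1251 minutes from midnight
Sum: 609 + 1251 = 1860
Midpoint: 1860 / 2 = 930 minutes
Convert: 930 / 60 = 15 hours, 30 minutes
Result: 15:30

15:30


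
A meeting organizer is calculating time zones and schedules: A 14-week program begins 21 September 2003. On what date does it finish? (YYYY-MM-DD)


Start: 2003-09-21
Weeks to add: 14
Convert to days: 14 x 7 = 98 days
Add 98 days to 2003-09-21
Result: 2003-12-28

2003-12-28


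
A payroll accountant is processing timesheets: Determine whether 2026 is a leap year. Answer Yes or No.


Year: 2026
Divisible by 4? 2026 / 4 = 506.5 -> No
Not divisible by 4, so NOT a leap year

No


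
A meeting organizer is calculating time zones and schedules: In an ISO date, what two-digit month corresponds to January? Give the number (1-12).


Calendar month order:
1. January <--
2. February
January is month number 1

1


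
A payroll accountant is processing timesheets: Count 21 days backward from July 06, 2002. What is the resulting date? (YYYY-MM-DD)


Start: 2002-07-06
Subtracting 21 days
Days already passed in July: 6
After going back through July: 15 more days to subtract
June 2002 has 30 days, need 15
Result: 2002-06-15

2002-06-15


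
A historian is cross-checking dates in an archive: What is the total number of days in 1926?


Year: 1926
Check leap year rules:
Divisible by 4? No
1926 is not a leap year
Days: 365

365


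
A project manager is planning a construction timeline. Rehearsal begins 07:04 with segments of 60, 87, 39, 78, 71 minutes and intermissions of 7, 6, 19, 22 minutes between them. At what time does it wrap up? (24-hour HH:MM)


Start: 07:04 = 424 min from midnight
  after task 1 (60 min): 08:04
  after break (7 min): 08:11
  after task 2 (87 min): 09:38
  after break (6 min): 09:44
  after task 3 (39 min): 10:23
  after break (19 min): 10:42
  after task 4 (78 min): 12:00
  after break (22 min): 12:22
  after task 5 (71 min): 13:33
Total elapsed: 389 minutes
End time: 13:33

13:33


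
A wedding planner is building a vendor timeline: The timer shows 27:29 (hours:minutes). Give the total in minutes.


Hours: 27
Minutes: 29
Convert hours to minutes: 27 x 60 = 1620
Add remaining minutes: 1620 + 29 = 1649

1649


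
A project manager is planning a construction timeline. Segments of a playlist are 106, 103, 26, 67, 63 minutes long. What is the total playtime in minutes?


Durations: 106, 103, 26, 67, 63
Running sum: 106
+ 103 = 209
+ 26 = 235
+ 67 = 302
+ 63 = 365
Total duration: 365 minutes
That is 6 hours and 5 minutes

365


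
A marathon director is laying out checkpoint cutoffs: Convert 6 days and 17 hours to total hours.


Days: 6
Extra hours: 17
Hours per day: 24
Days to hours: 6 x 24 = 144
Total: 144 + 17 = 161

161


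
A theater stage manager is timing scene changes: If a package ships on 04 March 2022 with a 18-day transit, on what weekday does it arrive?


Start: 2022-03-04 (Friday)
Step 1 - find target date: add 18 days
  2022-03-04 + 18 days = 2022-03-22
Step 2 - day of week:
  18 mod 7 = 4
  Friday + 4 days -> Tuesday
Result: Tuesday (2022-03-22)

Tuesday


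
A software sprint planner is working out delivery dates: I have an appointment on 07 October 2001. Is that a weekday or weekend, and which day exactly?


Date: 2001-10-07
January 1, 2001 is a Monday
Day of year: 280
Offset from Jan 1: 279 days
279 mod 7 = 6
Result: Sunday

Sunday


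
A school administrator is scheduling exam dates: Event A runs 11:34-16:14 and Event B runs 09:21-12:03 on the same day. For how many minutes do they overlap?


Interval A: [694, 974] minutes from midnight
Interval B: [561, 723] minutes from midnight
Overlap start = max(694, 561) = 694
Overlap end = min(974, 723) = 723
Overlap = 723 - 694 = 29 minutes

29


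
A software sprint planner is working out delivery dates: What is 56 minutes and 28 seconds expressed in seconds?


Minutes: 56
Extra seconds: 28
Seconds per minute: 60
Minutes to seconds: 56 x 60 = 3360
Total: 3360 + 28 = 3388

3388


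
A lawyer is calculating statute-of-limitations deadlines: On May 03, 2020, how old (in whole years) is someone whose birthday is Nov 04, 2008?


Birth: 2008-11-04
Reference: 2020-05-03
Year difference: 2020 - 2008 = 12
Has birthday (11-04) occurred by 05-03? No
Birthday not yet reached this year -> subtract 1
Age in full years: 11

11


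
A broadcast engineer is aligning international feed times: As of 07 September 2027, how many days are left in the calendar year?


Start: September 07, 2027
End: December 31, 2027
Days left in September: 23
October: 31
November: 30
December: 31
Sum of remaining months: 92
Total: 23 + 92 = 115

115


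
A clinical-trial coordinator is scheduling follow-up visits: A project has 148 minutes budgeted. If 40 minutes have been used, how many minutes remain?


Total budget: 148 minutes
Time used: 40 minutes
Remaining: 148 - 40 = 108 minutes
Percent used: 27.0%
Percent remaining: 73.0%

108


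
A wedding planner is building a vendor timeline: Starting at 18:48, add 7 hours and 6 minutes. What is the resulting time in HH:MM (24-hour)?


Start time: 18:48
Adding: 7 hours 6 minutes
Minutes: 48 + 6 = 54
Hours: 18 + 7 + 0 = 25
Hour wraparound: 25 mod 24 = 1
Result: 01:54

01:54


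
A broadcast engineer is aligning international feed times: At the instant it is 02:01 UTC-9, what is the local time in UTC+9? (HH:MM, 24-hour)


Local time: 02:01 at UTC-9 (offset -9h)
Target zone: UTC+9 (offset 9h)
Difference: 9 - (-9) = 18 hours
Calculation: 2 + (18) = 20
Result: 20:01

20:01


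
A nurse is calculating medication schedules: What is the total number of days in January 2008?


Month: January
Year: 2008
January is a 31-day month
Total: 31 days

31


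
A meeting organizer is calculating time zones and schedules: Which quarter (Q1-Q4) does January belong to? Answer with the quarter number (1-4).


Month: January (month 1)
Q1: January-March (months 1-3)
Q2: April-June (months 4-6)
Q3: July-September (months 7-9)
Q4: October-December (months 10-12)
Month 1 falls in Q1

1


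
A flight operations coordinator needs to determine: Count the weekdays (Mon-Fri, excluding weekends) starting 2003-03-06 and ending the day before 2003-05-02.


Start: 2003-03-06 (Thursday)
End (exclusive): 2003-05-02 (Friday)
Total calendar days: 57
Full weeks: 57 // 7 = 8 -> 40 weekdays
Remaining 1 days starting on Thursday:
  Thu(w) -> 1 weekdays
Total business days: 40 + 1 = 41

41


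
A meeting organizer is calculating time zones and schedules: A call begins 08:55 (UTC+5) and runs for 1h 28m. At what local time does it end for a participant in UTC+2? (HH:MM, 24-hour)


Start: 08:55 in UTC+5
Step 1 - add duration:
  minutes: 55 + 28 = 83 (carry 1h)
  hours: 8 + 1 + 1 = 10
  end in UTC+5: 10:23
Step 2 - convert UTC+5 -> UTC+2:
  offset difference: 2 - (5) = -3 hours
  10 + (-3) = 7 -> mod 24 = 7
Result: 07:23 in UTC+2

07:23


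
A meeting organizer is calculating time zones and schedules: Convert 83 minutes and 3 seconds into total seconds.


Minutes: 83
Seconds: 3
Convert minutes to seconds: 83 x 60 = 4980
Add remaining seconds: 4980 + 3 = 4983

4983


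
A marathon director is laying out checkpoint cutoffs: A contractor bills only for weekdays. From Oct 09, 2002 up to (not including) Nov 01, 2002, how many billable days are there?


Start: 2002-10-09 (Wednesday)
End (exclusive): 2002-11-01 (Friday)
Total calendar days: 23
Full weeks: 23 // 7 = 3 -> 15 weekdays
Remaining 2 days starting on Wednesday:
  Wed(w), Thu(w) -> 2 weekdays
Total business days: 15 + 2 = 17

17


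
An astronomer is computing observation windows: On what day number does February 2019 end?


Month: February
Year: 2019
2019 is not a leap year
February has 28 days
Total: 28 days

28


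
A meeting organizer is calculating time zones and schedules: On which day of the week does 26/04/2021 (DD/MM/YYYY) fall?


Date: 2021-04-26
January 1, 2021 is a Friday
Day of year: 116
Offset from Jan 1: 115 days
115 mod 7 = 3
Result: Monday

Monday


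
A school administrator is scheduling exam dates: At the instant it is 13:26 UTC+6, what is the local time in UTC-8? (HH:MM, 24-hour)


Local time: 13:26 at UTC+6 (offset 6h)
Target zone: UTC-8 (offset -8h)
Difference: -8 - (6) = -14 hours
Calculation: 13 + (-14) = -1
Wraparound: (-1) mod 24 = 23
Result: 23:26

23:26


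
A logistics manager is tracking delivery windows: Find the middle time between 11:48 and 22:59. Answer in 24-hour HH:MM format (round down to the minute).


Start time: 11:48 = 708 minutes from midnight
End time: 22:59 = 1379 minutes from midnight
Sum: 708 + 1379 = 2087
Midpoint: 2087 / 2 = 1043 minutes
Convert: 1043 / 60 = 17 hours, 23 minutes
Result: 17:23

17:23


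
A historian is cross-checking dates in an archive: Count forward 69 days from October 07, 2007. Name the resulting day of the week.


Start: 2007-10-07 (Sunday)
Step 1 - find target date: add 69 days
  2007-10-07 + 69 days = 2007-12-15
Step 2 - day of week:
  69 mod 7 = 6
  Sunday + 6 days -> Saturday
Result: Saturday (2007-12-15)

Saturday


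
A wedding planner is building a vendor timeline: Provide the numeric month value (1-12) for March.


Calendar month order:
2. February
3. March <--
4. April
March is month number 3

3


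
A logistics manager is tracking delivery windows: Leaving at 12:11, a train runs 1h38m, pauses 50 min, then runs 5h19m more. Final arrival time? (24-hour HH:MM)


Depart: 12:11
Leg 1: +98 min -> 13:49
Layover: +50 min -> 14:39
Leg 2: +319 min -> 19:58
Total travel: 467 minutes = 7h 47m
Arrival: 19:58

19:58


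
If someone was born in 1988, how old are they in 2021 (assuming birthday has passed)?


Birth year: 1988
Current year: 2021
Age = current year - birth year
Age = 2021 - 1988 = 33

33


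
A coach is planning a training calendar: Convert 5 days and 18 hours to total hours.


Days: 5
Extra hours: 18
Hours per day: 24
Days to hours: 5 x 24 = 120
Total: 120 + 18 = 138

138


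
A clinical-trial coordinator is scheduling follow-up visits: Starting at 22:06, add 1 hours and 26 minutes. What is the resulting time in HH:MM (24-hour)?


Start time: 22:06
Adding: 1 hours 26 minutes
Minutes: 6 + 26 = 32
Hours: 22 + 1 + 0 = 23
Result: 23:32

23:32


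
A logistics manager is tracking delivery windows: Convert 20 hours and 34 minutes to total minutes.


Hours: 20
Minutes: 34
Convert hours to minutes: 20 x 60 = 1200
Add remaining minutes: 1200 + 34 = 1234

1234


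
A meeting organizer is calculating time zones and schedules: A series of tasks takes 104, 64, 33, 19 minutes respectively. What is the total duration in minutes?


Durations: 104, 64, 33, 19
Running sum: 104
+ 64 = 168
+ 33 = 201
+ 19 = 220
Total duration: 220 minutes
That is 3 hours and 40 minutes

220


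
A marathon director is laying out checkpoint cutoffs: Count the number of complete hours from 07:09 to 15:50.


Start: 07:09
End: 15:50
Hour difference: 15 - 7 = 8 hours
Minute difference: 50 - 9 = 41 minutes
Total minutes: 521
Complete hours: 521 / 60 = 8 (remainder 41)

8


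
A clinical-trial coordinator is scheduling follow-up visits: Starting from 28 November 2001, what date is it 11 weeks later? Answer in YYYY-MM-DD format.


Start: 2001-11-28
Weeks to add: 11
Convert to days: 11 x 7 = 77 days
Add 77 days to 2001-11-28
Result: 2002-02-13

2002-02-13


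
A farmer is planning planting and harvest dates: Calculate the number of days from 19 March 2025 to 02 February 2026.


Start date: 2025-03-19
End date: 2026-02-02
Mar 2025: +13 days
Apr 2025: +30 days
May 2025: +31 days
... (9 more months)
Total: 320 days

320


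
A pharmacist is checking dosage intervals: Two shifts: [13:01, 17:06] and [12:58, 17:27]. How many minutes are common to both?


Interval A: [781, 1026] minutes from midnight
Interval B: [778, 1047] minutes from midnight
Overlap start = max(781, 778) = 781
Overlap end = min(1026, 1047) = 1026
Overlap = 1026 - 781 = 245 minutes

245


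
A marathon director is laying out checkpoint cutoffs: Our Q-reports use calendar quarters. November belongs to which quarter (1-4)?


Month: November (month 11)
Q1: January-March (months 1-3)
Q2: April-June (months 4-6)
Q3: July-September (months 7-9)
Q4: October-December (months 10-12)
Month 11 falls in Q4

4


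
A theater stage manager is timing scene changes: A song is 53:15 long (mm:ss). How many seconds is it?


Minutes: 53
Extra seconds: 15
Seconds per minute: 60
Minutes to seconds: 53 x 60 = 3180
Total: 3180 + 15 = 3195

3195


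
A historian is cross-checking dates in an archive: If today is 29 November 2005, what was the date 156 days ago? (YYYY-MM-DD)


Start: 2005-11-29
Subtracting 156 days
Days already passed in November: 29
After going back through November: 127 more days to subtract
October 2005: 31 days, 96 remaining
September 2005: 30 days, 66 remaining
August 2005: 31 days, 35 remaining
July 2005: 31 days, 4 remaining
Result: 2005-06-26

2005-06-26


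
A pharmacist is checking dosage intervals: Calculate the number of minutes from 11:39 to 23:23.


Start time: 11:39 = 699 minutes from midnight
End time: 23:23 = 1403 minutes from midnight
Difference: 1403 - 699 = 704 minutes
That is 11 hours and 44 minutes

704


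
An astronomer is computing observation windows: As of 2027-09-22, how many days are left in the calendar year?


Start: September 22, 2027
End: December 31, 2027
Days left in September: 8
October: 31
November: 30
December: 31
Sum of remaining months: 92
Total: 8 + 92 = 100

100


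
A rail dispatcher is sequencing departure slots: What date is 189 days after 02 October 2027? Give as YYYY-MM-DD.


Start: 2027-10-02
Adding 189 days
Days remaining in October: 29
After October: 160 days still to add
November 2027: 30 days, 130 remaining
December 2027: 31 days, 99 remaining
January 2028: 31 days, 68 remaining
February 2028: 29 days, 39 remaining
Result: 2028-04-08

2028-04-08


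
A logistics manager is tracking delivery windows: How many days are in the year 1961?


Year: 1961
Check leap year rules:
Divisible by 4? No
1961 is not a leap year
Days: 365

365


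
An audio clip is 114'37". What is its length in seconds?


Minutes: 114
Seconds: 37
Convert minutes to seconds: 114 x 60 = 6840
Add remaining seconds: 6840 + 37 = 6877

6877


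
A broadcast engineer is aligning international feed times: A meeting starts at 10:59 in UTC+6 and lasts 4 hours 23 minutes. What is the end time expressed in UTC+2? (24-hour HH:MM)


Start: 10:59 in UTC+6
Step 1 - add duration:
  minutes: 59 + 23 = 82 (carry 1h)
  hours: 10 + 4 + 1 = 15
  end in UTC+6: 15:22
Step 2 - convert UTC+6 -> UTC+2:
  offset difference: 2 - (6) = -4 hours
  15 + (-4) = 11 -> mod 24 = 11
Result: 11:22 in UTC+2

11:22


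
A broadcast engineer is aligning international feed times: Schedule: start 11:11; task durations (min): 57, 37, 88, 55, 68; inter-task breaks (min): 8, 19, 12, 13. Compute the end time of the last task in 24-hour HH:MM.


Start: 11:11 = 671 min from midnight
  after task 1 (57 min): 12:08
  after break (8 min): 12:16
  after task 2 (37 min): 12:53
  after break (19 min): 13:12
  after task 3 (88 min): 14:40
  after break (12 min): 14:52
  after task 4 (55 min): 15:47
  after break (13 min): 16:00
  after task 5 (68 min): 17:08
Total elapsed: 357 minutes
End time: 17:08

17:08


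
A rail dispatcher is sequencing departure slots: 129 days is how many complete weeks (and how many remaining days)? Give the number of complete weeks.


Total days: 129
Days per week: 7
Division: 129 / 7 = 18 remainder 3
Complete weeks: 18
Remaining days: 3

18


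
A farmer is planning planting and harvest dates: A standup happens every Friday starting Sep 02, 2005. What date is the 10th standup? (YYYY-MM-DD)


First occurrence: 2005-09-02 (occurrence 1)
Each occurrence is 7 days after the previous.
Occurrence 10 is 9 weeks after the first.
9 weeks = 63 days
2005-09-02 + 63 days = 2005-11-04

2005-11-04


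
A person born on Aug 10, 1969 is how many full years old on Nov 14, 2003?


Birth: 1969-08-10
Reference: 2003-11-14
Year difference: 2003 - 1969 = 34
Has birthday (08-10) occurred by 11-14? Yes
Age in full years: 34

34


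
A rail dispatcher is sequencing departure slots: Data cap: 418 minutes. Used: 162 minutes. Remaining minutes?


Total budget: 418 minutes
Time used: 162 minutes
Remaining: 418 - 162 = 256 minutes
Percent used: 38.8%
Percent remaining: 61.2%

256


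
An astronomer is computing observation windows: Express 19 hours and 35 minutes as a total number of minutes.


Hours: 19
Extra minutes: 35
Minutes per hour: 60
Hours to minutes: 19 x 60 = 1140
Total: 1140 + 35 = 1175

1175


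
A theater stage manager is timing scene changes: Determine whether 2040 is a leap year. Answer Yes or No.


Year: 2040
Divisible by 4? 2040 / 4 = 510.0 -> Yes
Divisible by 100? 2040 / 100 = 20.4 -> No
Divisible by 4 but not 100, so it IS a leap year

Yes


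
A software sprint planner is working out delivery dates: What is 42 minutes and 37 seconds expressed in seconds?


Minutes: 42
Extra seconds: 37
Seconds per minute: 60
Minutes to seconds: 42 x 60 = 2520
Total: 2520 + 37 = 2557

2557


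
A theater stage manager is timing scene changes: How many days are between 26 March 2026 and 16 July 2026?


Start date: 2026-03-26
End date: 2026-07-16
Mar 2026: +6 days
Apr 2026: +30 days
May 2026: +31 days
Jun 2026: +30 days
Jul 2026: +15 days
Total: 112 days

112


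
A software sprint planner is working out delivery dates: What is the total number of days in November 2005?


Month: November
Year: 2005
November is a 30-day month
Total: 30 days

30


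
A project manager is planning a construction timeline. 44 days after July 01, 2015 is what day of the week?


Start: 2015-07-01 (Wednesday)
Step 1 - find target date: add 44 days
  2015-07-01 + 44 days = 2015-08-14
Step 2 - day of week:
  44 mod 7 = 2
  Wednesday + 2 days -> Friday
Result: Friday (2015-08-14)

Friday


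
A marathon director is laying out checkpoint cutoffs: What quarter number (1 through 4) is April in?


Month: April (month 4)
Q1: January-March (months 1-3)
Q2: April-June (months 4-6)
Q3: July-September (months 7-9)
Q4: October-December (months 10-12)
Month 4 falls in Q2

2


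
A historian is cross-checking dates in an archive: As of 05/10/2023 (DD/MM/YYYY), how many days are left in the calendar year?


Start: October 05, 2023
End: December 31, 2023
Days left in October: 26
November: 30
December: 31
Sum of remaining months: 61
Total: 26 + 61 = 87

87


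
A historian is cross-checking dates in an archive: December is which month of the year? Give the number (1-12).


Calendar month order:
11. November
12. December <--
December is month number 12

12


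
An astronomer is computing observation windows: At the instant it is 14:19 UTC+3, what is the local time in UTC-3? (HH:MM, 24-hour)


Local time: 14:19 at UTC+3 (offset 3h)
Target zone: UTC-3 (offset -3h)
Difference: -3 - (3) = -6 hours
Calculation: 14 + (-6) = 8
Result: 08:19

08:19


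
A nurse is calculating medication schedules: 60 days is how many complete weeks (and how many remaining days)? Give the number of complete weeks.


Total days: 60
Days per week: 7
Division: 60 / 7 = 8 remainder 4
Complete weeks: 8
Remaining days: 4

8


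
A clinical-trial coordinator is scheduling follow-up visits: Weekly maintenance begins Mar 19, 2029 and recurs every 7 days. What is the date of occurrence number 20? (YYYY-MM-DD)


First occurrence: 2029-03-19 (occurrence 1)
Each occurrence is 7 days after the previous.
Occurrence 20 is 19 weeks after the first.
19 weeks = 133 days
2029-03-19 + 133 days = 2029-07-30

2029-07-30


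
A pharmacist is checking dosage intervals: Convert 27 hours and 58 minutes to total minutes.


Hours: 27
Extra minutes: 58
Minutes per hour: 60
Hours to minutes: 27 x 60 = 1620
Total: 1620 + 58 = 1678

1678


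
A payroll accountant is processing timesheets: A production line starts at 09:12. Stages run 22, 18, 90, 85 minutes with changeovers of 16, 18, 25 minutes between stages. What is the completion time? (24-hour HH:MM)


Start: 09:12 = 552 min from midnight
  after task 1 (22 min): 09:34
  after break (16 min): 09:50
  after task 2 (18 min): 10:08
  after break (18 min): 10:26
  after task 3 (90 min): 11:56
  after break (25 min): 12:21
  after task 4 (85 min): 13:46
Total elapsed: 274 minutes
End time: 13:46

13:46
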